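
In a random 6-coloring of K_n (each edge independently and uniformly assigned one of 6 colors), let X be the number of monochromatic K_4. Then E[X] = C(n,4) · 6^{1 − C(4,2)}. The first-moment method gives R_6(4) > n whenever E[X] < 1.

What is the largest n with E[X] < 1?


We need C(n, 4) · 6^{1 − 6} < 1, i.e. C(n, 4) < 6^{6 − 1} = 7776.
Check values of n near the boundary:
  n = 16: C(16, 4) = 1820; 1820 < 7776? YES
  n = 17: C(17, 4) = 2380; 2380 < 7776? YES
  n = 18: C(18, 4) = 3060; 3060 < 7776? YES
  n = 19: C(19, 4) = 3876; 3876 < 7776? YES
  n = 20: C(20, 4) = 4845; 4845 < 7776? YES
  n = 21: C(21, 4) = 5985; 5985 < 7776? YES
  n = 22: C(22, 4) = 7315; 7315 < 7776? YES
  n = 23: C(23, 4) = 8855; 8855 < 7776? NO
The largest n with C(n, 4) < 7776 is n = 22 (where E[X] = 7315/7776 ≈ 0.941). Hence R_6(4) > 22, i.e. R_6(4) ≥ 23.

Largest n = 22; hence R_6(4) > 22.


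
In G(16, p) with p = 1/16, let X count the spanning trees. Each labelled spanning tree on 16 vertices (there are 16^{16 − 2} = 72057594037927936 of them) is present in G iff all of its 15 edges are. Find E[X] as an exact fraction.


K_16 has 16^{16 − 2} = 72057594037927936 labelled spanning trees.
For each such spanning tree H, let X_H = 1 if all 15 edges of H are present in G. Then P[X_H = 1] = p^{15} = (1/16)^{15} = 1/1152921504606846976.
By linearity of expectation: E[X] = Σ_H E[X_H] = 72057594037927936 · p^{15} = 72057594037927936 · 1/1152921504606846976 = 1/16.
Numerically: E[X] ≈ 0.0625.

E[X] = 72057594037927936 · (1/16)^{15} = 1/16 ≈ 0.0625.


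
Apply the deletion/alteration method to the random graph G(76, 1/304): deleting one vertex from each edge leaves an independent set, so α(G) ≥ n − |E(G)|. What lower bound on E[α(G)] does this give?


E[|E(G)|] = C(76, 2)·p = 2850 · (1/304) = 75/8.
E[α(G)] ≥ n − E[|E(G)|] = 76 − 75/8 = 533/8.
Numerically: ≈ 66.62500.
(This is only a lower bound; the true E[α(G)] may be larger.)

E[α(G)] ≥ 533/8 ≈ 66.62500.


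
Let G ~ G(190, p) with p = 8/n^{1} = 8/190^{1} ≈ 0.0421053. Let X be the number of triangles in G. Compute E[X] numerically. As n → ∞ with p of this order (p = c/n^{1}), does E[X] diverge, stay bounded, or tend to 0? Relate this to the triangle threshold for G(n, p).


Number of potential triangles: C(190, 3) = 1125180.
Each occurs with probability p³ ≈ (0.0421053)³ ≈ 7.46464499e-05.
By linearity: E[X] = C(190, 3)·p³ ≈ 1125180 · 7.46464499e-05 ≈ 83.990693.
Here α = 1, so p = 8/n is exactly at the triangle threshold p ~ 1/n. Asymptotically E[X] → c³/6 = 8³/6 = 256/3 ≈ 85.333333, a bounded constant. In this regime the triangle count is asymptotically Poisson(c³/6).

E[X] ≈ 83.990693; in regime p = Θ(1/n^{1}) E[X] stays bounded (at the triangle threshold p ~ 1/n).


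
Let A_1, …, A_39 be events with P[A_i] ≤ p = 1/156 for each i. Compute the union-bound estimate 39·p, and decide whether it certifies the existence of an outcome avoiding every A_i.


Union bound: P[∪_{i=1}^{39} A_i] ≤ Σ_i P[A_i] ≤ 39·p = 39·(1/156) = 1/4.
Numerically: 1/4 ≈ 0.250000.
Is 1/4 < 1? YES.
Since P[∪ A_i] ≤ 1/4 < 1, the complement has P[∩ A_i^c] ≥ 1 − 1/4 = 3/4 > 0, so some outcome avoids every A_i.

39·p = 1/4 ≈ 0.250000; existence CERTIFIED by the union bound.


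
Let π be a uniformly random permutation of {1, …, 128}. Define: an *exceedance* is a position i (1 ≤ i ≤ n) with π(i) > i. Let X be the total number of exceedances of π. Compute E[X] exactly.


Write X = Σ_{i=1}^{128} X_i, where X_i = 1_{π(i) > i}.
For each fixed i, π(i) is uniform over {1, …, 128} (marginal of a uniform permutation), so P[π(i) > i] = (n − i)/n. Summing: Σ_{i=1}^{128} (n − i)/n = (0 + 1 + … + 127)/128 = 128(128 − 1)/(2·128) = (128 − 1)/2.
Hence E[X] = Σ_{i=1}^{128} (128 − i)/128 = 127/2 ≈ 63.50000.

E[X] = 127/2 = 63.50000.


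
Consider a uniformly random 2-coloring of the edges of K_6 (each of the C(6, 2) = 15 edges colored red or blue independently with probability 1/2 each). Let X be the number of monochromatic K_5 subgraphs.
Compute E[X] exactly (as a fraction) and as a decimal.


Let X = Σ_S X_S over the C(6, 5) = 6 subsets S of size 5, where X_S = 1 if the K_5 on S is monochromatic.
For a fixed S, the K_5 on S has C(5, 2) = 10 edges. P[all 10 edges red] = (1/2)^10, and likewise for blue, so P[monochromatic] = 2·(1/2)^10 = 2^{1 − 10} = 1/512.
By linearity: E[X] = C(6, 5) · 2^{1 − 10} = 6 · 1/512 = 3/256.
Numerically: E[X] ≈ 0.0117.

E[X] = C(6,5)·2^(1−C(5,2)) = 3/256 ≈ 0.0117.


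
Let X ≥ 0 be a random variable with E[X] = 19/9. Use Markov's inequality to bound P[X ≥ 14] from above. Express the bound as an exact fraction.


μ = E[X] = 19/9, a = 14.
Markov: P[X ≥ 14] ≤ μ/a = (19/9)/14 = 19/126.
Numerically: ≈ 0.151.
(Since a = 14 > μ = 2.111, the bound 19/126 is < 1 and informative.)

P[X ≥ 14] ≤ 19/126 ≈ 0.151.


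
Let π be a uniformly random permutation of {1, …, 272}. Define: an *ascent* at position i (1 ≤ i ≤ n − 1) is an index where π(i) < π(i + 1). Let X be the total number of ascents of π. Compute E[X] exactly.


Write X = Σ X_I over i = 1, …, 271, with X_I the indicator of one ascent.
There are 271 indicators.
For each fixed i, the pair (π(i), π(i+1)) is a uniformly random ordered pair of distinct values from {1, …, 272}; by symmetry P[π(i) < π(i+1)] = 1/2.
By linearity: E[X] = 271 · (1/2) = (272 − 1) · (1/2) = 271/2 ≈ 135.500.

E[X] = 271/2 = 135.500.


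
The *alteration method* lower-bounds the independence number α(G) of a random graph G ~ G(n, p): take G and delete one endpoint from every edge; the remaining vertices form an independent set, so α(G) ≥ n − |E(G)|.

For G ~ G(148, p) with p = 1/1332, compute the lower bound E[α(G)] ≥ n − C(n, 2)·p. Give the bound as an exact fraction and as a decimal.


E[|E(G)|] = C(148, 2)·p = 10878 · (1/1332) = 49/6.
E[α(G)] ≥ n − E[|E(G)|] = 148 − 49/6 = 839/6.
Numerically: ≈ 139.833333.
(This is only a lower bound; the true E[α(G)] may be larger.)

E[α(G)] ≥ 839/6 ≈ 139.833333.


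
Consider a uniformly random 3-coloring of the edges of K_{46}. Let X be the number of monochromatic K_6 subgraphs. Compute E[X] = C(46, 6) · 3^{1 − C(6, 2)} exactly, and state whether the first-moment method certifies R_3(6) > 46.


E[X] = C(46, 6) · 3^{1 − 15} = 9366819 · 3^{−14} = 9366819/4782969.
As a reduced fraction: E[X] = 3122273/1594323 ≈ 1.958369.
Is E[X] < 1? NO.
Since E[X] ≥ 1, the first-moment bound is inconclusive at n = 46; it does NOT by itself certify R_3(6) > 46.

E[X] = 3122273/1594323 ≈ 1.958369; E[X] ≥ 1; first-moment method inconclusive here.


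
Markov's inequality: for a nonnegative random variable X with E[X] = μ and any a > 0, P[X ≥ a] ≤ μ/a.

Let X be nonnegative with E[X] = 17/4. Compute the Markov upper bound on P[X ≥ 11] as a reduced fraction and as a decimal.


μ = E[X] = 17/4, a = 11.
Markov: P[X ≥ 11] ≤ μ/a = (17/4)/11 = 17/44.
Numerically: ≈ 0.38636.
(Since a = 11 > μ = 4.25000, the bound 17/44 is < 1 and informative.)

P[X ≥ 11] ≤ 17/44 ≈ 0.38636.


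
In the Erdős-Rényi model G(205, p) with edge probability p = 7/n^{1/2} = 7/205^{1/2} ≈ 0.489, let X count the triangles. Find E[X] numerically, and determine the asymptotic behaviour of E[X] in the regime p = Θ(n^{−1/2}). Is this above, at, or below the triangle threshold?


Number of potential triangles: C(205, 3) = 1414910.
Each occurs with probability p³ ≈ (0.489)³ ≈ 1.16859e-01.
By linearity: E[X] = C(205, 3)·p³ ≈ 1414910 · 1.16859e-01 ≈ 165345.410.
Since α = 1/2 < 1, p = c/n^{1/2} ≫ 1/n is above the triangle threshold p ~ 1/n. Asymptotically E[X] ~ (c³/6)·n^{3(1−α)} = (7³/6)·n^{1.5} → ∞; triangles are abundant w.h.p.

E[X] ≈ 165345.410; in regime p = Θ(1/n^{1/2}) E[X] diverges (above the triangle threshold p ~ 1/n).


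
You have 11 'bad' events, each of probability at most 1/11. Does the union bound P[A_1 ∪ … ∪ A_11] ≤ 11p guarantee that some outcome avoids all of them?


Union bound: P[∪_{i=1}^{11} A_i] ≤ Σ_i P[A_i] ≤ 11·p = 11·(1/11) = 1.
Numerically: 1 ≈ 1.000.
Is 1 < 1? NO.
Since the bound 1 is ≥ 1, the union bound is uninformative here; it does NOT by itself certify existence.

11·p = 1 ≈ 1.000; existence NOT certified by the union bound.


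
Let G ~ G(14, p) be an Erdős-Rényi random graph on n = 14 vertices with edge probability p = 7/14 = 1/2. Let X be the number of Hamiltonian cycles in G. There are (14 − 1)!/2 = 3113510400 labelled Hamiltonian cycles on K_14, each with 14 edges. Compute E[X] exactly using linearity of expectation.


K_14 has (14 − 1)!/2 = 3113510400 labelled Hamiltonian cycles.
For each such Hamiltonian cycle H, let X_H = 1 if all 14 edges of H are present in G. Then P[X_H = 1] = p^{14} = (1/2)^{14} = 1/16384.
Summing the indicators: E[X] = Σ_H E[X_H] = 3113510400 · p^{14} = 3113510400 · 1/16384 = 6081075/32.
Numerically: E[X] ≈ 190034.

E[X] = 3113510400 · (1/2)^{14} = 6081075/32 ≈ 190034.


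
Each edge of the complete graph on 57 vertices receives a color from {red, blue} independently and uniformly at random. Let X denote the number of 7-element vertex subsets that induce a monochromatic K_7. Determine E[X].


Let X = Σ_S X_S over the C(57, 7) = 264385836 subsets S of size 7, where X_S = 1 if the K_7 on S is monochromatic.
For a fixed S, the K_7 on S has C(7, 2) = 21 edges. P[all 21 edges red] = (1/2)^21, and likewise for blue, so P[monochromatic] = 2·(1/2)^21 = 2^{1 − 21} = 1/1048576.
By linearity: E[X] = C(57, 7) · 2^{1 − 21} = 264385836 · 1/1048576 = 66096459/262144.
Numerically: E[X] ≈ 252.1380.

E[X] = C(57,7)·2^(1−C(7,2)) = 66096459/262144 ≈ 252.1380.


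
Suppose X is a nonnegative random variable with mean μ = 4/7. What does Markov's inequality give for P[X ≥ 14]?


μ = E[X] = 4/7, a = 14.
Markov: P[X ≥ 14] ≤ μ/a = (4/7)/14 = 2/49.
Numerically: ≈ 0.041.
(Since a = 14 > μ = 0.571, the bound 2/49 is < 1 and informative.)

P[X ≥ 14] ≤ 2/49 ≈ 0.041.


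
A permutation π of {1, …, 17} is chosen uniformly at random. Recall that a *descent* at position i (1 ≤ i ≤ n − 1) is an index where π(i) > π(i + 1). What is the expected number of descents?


Write X = Σ X_I over i = 1, …, 16, with X_I the indicator of one descent.
There are 16 indicators.
For each fixed i, the pair (π(i), π(i+1)) is a uniformly random ordered pair of distinct values from {1, …, 17}; by symmetry P[π(i) > π(i+1)] = 1/2.
By linearity: E[X] = 16 · (1/2) = (17 − 1) · (1/2) = 8 ≈ 8.0000.

E[X] = 8 = 8.0000.


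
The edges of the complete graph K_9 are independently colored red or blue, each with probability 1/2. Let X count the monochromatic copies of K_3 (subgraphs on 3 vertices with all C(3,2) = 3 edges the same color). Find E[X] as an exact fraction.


Let X = Σ_S X_S over the C(9, 3) = 84 subsets S of size 3, where X_S = 1 if the K_3 on S is monochromatic.
For a fixed S, the K_3 on S has C(3, 2) = 3 edges. P[all 3 edges red] = (1/2)^3, and likewise for blue, so P[monochromatic] = 2·(1/2)^3 = 2^{1 − 3} = 1/4.
By linearity: E[X] = C(9, 3) · 2^{1 − 3} = 84 · 1/4 = 21.
Numerically: E[X] ≈ 21.000.

E[X] = C(9,3)·2^(1−C(3,2)) = 21 ≈ 21.000.


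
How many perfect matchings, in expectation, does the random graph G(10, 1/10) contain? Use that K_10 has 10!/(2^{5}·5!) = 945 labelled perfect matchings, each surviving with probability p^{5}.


K_10 has 10!/(2^{5}·5!) = 945 labelled perfect matchings.
For each such perfect matching H, let X_H = 1 if all 5 edges of H are present in G. Then P[X_H = 1] = p^{5} = (1/10)^{5} = 1/100000.
Summing the indicators: E[X] = Σ_H E[X_H] = 945 · p^{5} = 945 · 1/100000 = 189/20000.
Numerically: E[X] ≈ 0.00945.

E[X] = 945 · (1/10)^{5} = 189/20000 ≈ 0.00945.


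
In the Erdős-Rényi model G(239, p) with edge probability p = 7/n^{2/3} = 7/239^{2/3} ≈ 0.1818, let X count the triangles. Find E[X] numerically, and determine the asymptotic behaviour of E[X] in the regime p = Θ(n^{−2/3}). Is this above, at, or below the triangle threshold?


Number of potential triangles: C(239, 3) = 2246839.
Each occurs with probability p³ ≈ (0.1818)³ ≈ 6.004797e-03.
By linearity: E[X] = C(239, 3)·p³ ≈ 2246839 · 6.004797e-03 ≈ 13491.8117.
Since α = 2/3 < 1, p = c/n^{2/3} ≫ 1/n is above the triangle threshold p ~ 1/n. Asymptotically E[X] ~ (c³/6)·n^{3(1−α)} = (7³/6)·n^{1} → ∞; triangles are abundant w.h.p.

E[X] ≈ 13491.8117; in regime p = Θ(1/n^{2/3}) E[X] diverges (above the triangle threshold p ~ 1/n).


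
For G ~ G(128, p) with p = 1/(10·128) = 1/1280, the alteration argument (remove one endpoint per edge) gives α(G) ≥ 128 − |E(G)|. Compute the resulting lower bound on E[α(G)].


E[|E(G)|] = C(128, 2)·p = 8128 · (1/1280) = 127/20.
E[α(G)] ≥ n − E[|E(G)|] = 128 − 127/20 = 2433/20.
Numerically: ≈ 121.650000.
(This is only a lower bound; the true E[α(G)] may be larger.)

E[α(G)] ≥ 2433/20 ≈ 121.650000.


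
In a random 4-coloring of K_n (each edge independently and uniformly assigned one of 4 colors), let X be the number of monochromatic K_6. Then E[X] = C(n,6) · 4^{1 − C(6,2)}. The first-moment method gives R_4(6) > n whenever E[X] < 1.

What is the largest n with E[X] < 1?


We need C(n, 6) · 4^{1 − 15} < 1, i.e. C(n, 6) < 4^{15 − 1} = 268435456.
Check values of n near the boundary:
  n = 75: C(75, 6) = 201359550; 201359550 < 268435456? YES
  n = 76: C(76, 6) = 218618940; 218618940 < 268435456? YES
  n = 77: C(77, 6) = 237093780; 237093780 < 268435456? YES
  n = 78: C(78, 6) = 256851595; 256851595 < 268435456? YES
  n = 79: C(79, 6) = 277962685; 277962685 < 268435456? NO
  n = 80: C(80, 6) = 300500200; 300500200 < 268435456? NO
The largest n with C(n, 6) < 268435456 is n = 78 (where E[X] = 256851595/268435456 ≈ 0.95685). Hence R_4(6) > 78, i.e. R_4(6) ≥ 79.

Largest n = 78; hence R_4(6) > 78.


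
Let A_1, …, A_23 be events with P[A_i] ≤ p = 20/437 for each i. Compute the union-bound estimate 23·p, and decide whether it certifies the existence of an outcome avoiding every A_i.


Union bound: P[∪_{i=1}^{23} A_i] ≤ Σ_i P[A_i] ≤ 23·p = 23·(20/437) = 20/19.
Numerically: 20/19 ≈ 1.052632.
Is 20/19 < 1? NO.
Since the bound 20/19 is ≥ 1, the union bound is uninformative here; it does NOT by itself certify existence.

23·p = 20/19 ≈ 1.052632; existence NOT certified by the union bound.


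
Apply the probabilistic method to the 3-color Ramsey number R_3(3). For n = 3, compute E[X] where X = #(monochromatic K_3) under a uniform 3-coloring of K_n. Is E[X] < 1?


E[X] = C(3, 3) · 3^{1 − 3} = 1 · 3^{−2} = 1/9.
As a reduced fraction: E[X] = 1/9 ≈ 0.1111.
Is E[X] < 1? YES.
Since E[X] < 1, there exists a 3-coloring of K_{3} with no monochromatic K_3; hence R_3(3) > 3.

E[X] = 1/9 ≈ 0.1111; E[X] < 1, so R_3(3) > 3.


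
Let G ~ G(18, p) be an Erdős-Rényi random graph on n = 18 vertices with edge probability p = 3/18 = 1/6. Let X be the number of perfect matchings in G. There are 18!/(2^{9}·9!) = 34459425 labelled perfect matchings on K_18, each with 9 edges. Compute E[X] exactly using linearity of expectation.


K_18 has 18!/(2^{9}·9!) = 34459425 labelled perfect matchings.
For each such perfect matching H, let X_H = 1 if all 9 edges of H are present in G. Then P[X_H = 1] = p^{9} = (1/6)^{9} = 1/10077696.
By linearity of expectation: E[X] = Σ_H E[X_H] = 34459425 · p^{9} = 34459425 · 1/10077696 = 425425/124416.
Numerically: E[X] ≈ 3.41938.

E[X] = 34459425 · (1/6)^{9} = 425425/124416 ≈ 3.41938.


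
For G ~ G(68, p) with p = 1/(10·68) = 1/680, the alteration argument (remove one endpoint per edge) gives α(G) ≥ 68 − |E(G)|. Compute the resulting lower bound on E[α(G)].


E[|E(G)|] = C(68, 2)·p = 2278 · (1/680) = 67/20.
E[α(G)] ≥ n − E[|E(G)|] = 68 − 67/20 = 1293/20.
Numerically: ≈ 64.650.
(This is only a lower bound; the true E[α(G)] may be larger.)

E[α(G)] ≥ 1293/20 ≈ 64.650.


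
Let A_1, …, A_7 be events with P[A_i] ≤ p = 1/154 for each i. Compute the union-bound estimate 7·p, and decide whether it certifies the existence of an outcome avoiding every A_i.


Union bound: P[∪_{i=1}^{7} A_i] ≤ Σ_i P[A_i] ≤ 7·p = 7·(1/154) = 1/22.
Numerically: 1/22 ≈ 0.045.
Is 1/22 < 1? YES.
Since P[∪ A_i] ≤ 1/22 < 1, the complement has P[∩ A_i^c] ≥ 1 − 1/22 = 21/22 > 0, so some outcome avoids every A_i.

7·p = 1/22 ≈ 0.045; existence CERTIFIED by the union bound.


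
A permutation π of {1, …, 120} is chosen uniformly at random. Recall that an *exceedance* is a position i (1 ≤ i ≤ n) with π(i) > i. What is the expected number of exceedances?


Write X = Σ_{i=1}^{120} X_i, where X_i = 1_{π(i) > i}.
For each fixed i, π(i) is uniform over {1, …, 120} (marginal of a uniform permutation), so P[π(i) > i] = (n − i)/n. Summing: Σ_{i=1}^{120} (n − i)/n = (0 + 1 + … + 119)/120 = 120(120 − 1)/(2·120) = (120 − 1)/2.
Hence E[X] = Σ_{i=1}^{120} (120 − i)/120 = 119/2 ≈ 59.5000.

E[X] = 119/2 = 59.5000.


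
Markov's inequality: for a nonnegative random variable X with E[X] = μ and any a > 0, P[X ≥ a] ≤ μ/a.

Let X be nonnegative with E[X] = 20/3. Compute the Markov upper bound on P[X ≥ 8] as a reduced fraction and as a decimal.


μ = E[X] = 20/3, a = 8.
Markov: P[X ≥ 8] ≤ μ/a = (20/3)/8 = 5/6.
Numerically: ≈ 0.833.
(Since a = 8 > μ = 6.667, the bound 5/6 is < 1 and informative.)

P[X ≥ 8] ≤ 5/6 ≈ 0.833.


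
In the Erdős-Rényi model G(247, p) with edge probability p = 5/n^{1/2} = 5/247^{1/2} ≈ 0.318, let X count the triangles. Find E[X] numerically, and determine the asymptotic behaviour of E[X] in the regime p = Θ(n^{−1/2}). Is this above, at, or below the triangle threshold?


Number of potential triangles: C(247, 3) = 2481115.
Each occurs with probability p³ ≈ (0.318)³ ≈ 3.22006e-02.
By linearity: E[X] = C(247, 3)·p³ ≈ 2481115 · 3.22006e-02 ≈ 79893.506.
Since α = 1/2 < 1, p = c/n^{1/2} ≫ 1/n is above the triangle threshold p ~ 1/n. Asymptotically E[X] ~ (c³/6)·n^{3(1−α)} = (5³/6)·n^{1.5} → ∞; triangles are abundant w.h.p.

E[X] ≈ 79893.506; in regime p = Θ(1/n^{1/2}) E[X] diverges (above the triangle threshold p ~ 1/n).


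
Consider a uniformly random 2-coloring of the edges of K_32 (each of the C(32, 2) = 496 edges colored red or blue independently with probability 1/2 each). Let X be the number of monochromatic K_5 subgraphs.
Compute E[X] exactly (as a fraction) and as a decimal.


Let X = Σ_S X_S over the C(32, 5) = 201376 subsets S of size 5, where X_S = 1 if the K_5 on S is monochromatic.
For a fixed S, the K_5 on S has C(5, 2) = 10 edges. P[all 10 edges red] = (1/2)^10, and likewise for blue, so P[monochromatic] = 2·(1/2)^10 = 2^{1 − 10} = 1/512.
By linearity: E[X] = C(32, 5) · 2^{1 − 10} = 201376 · 1/512 = 6293/16.
Numerically: E[X] ≈ 393.31250.

E[X] = C(32,5)·2^(1−C(5,2)) = 6293/16 ≈ 393.31250.


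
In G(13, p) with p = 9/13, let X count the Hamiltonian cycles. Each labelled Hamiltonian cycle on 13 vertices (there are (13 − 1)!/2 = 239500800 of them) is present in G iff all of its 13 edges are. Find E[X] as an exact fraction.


K_13 has (13 − 1)!/2 = 239500800 labelled Hamiltonian cycles.
For each such Hamiltonian cycle H, let X_H = 1 if all 13 edges of H are present in G. Then P[X_H = 1] = p^{13} = (9/13)^{13} = 2541865828329/302875106592253.
By linearity of expectation: E[X] = Σ_H E[X_H] = 239500800 · p^{13} = 239500800 · 2541865828329/302875106592253 = 608778899377458163200/302875106592253.
Numerically: E[X] ≈ 2.01e+06.

E[X] = 239500800 · (9/13)^{13} = 608778899377458163200/302875106592253 ≈ 2.01e+06.


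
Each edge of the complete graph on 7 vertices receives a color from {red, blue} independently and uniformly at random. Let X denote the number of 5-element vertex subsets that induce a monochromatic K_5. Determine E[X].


Let X = Σ_S X_S over the C(7, 5) = 21 subsets S of size 5, where X_S = 1 if the K_5 on S is monochromatic.
For a fixed S, the K_5 on S has C(5, 2) = 10 edges. P[all 10 edges red] = (1/2)^10, and likewise for blue, so P[monochromatic] = 2·(1/2)^10 = 2^{1 − 10} = 1/512.
By linearity of expectation: E[X] = C(7, 5) · 2^{1 − 10} = 21 · 1/512 = 21/512.
Numerically: E[X] ≈ 0.041016.

E[X] = C(7,5)·2^(1−C(5,2)) = 21/512 ≈ 0.041016.


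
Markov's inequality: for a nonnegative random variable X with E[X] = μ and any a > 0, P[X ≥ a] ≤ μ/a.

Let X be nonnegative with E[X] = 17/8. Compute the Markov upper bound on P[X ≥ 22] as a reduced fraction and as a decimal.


μ = E[X] = 17/8, a = 22.
Markov: P[X ≥ 22] ≤ μ/a = (17/8)/22 = 17/176.
Numerically: ≈ 0.09659.
(Since a = 22 > μ = 2.12500, the bound 17/176 is < 1 and informative.)

P[X ≥ 22] ≤ 17/176 ≈ 0.09659.


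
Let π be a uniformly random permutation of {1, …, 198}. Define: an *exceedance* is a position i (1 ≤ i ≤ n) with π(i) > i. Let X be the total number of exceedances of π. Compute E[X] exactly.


Write X = Σ_{i=1}^{198} X_i, where X_i = 1_{π(i) > i}.
For each fixed i, π(i) is uniform over {1, …, 198} (marginal of a uniform permutation), so P[π(i) > i] = (n − i)/n. Summing: Σ_{i=1}^{198} (n − i)/n = (0 + 1 + … + 197)/198 = 198(198 − 1)/(2·198) = (198 − 1)/2.
Hence E[X] = Σ_{i=1}^{198} (198 − i)/198 = 197/2 ≈ 98.500.

E[X] = 197/2 = 98.500.


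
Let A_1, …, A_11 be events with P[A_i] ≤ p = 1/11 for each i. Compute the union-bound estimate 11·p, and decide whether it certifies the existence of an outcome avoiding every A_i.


Union bound: P[∪_{i=1}^{11} A_i] ≤ Σ_i P[A_i] ≤ 11·p = 11·(1/11) = 1.
Numerically: 1 ≈ 1.0000.
Is 1 < 1? NO.
Since the bound 1 is ≥ 1, the union bound is uninformative here; it does NOT by itself certify existence.

11·p = 1 ≈ 1.0000; existence NOT certified by the union bound.


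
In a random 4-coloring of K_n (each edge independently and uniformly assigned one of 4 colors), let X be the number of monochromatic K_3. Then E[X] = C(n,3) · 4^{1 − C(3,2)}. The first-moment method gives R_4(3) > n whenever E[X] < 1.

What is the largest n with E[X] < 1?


We need C(n, 3) · 4^{1 − 3} < 1, i.e. C(n, 3) < 4^{3 − 1} = 16.
Check values of n near the boundary:
  n = 3: C(3, 3) = 1; 1 < 16? YES
  n = 4: C(4, 3) = 4; 4 < 16? YES
  n = 5: C(5, 3) = 10; 10 < 16? YES
  n = 6: C(6, 3) = 20; 20 < 16? NO
The largest n with C(n, 3) < 16 is n = 5 (where E[X] = 5/8 ≈ 0.6250000). Hence R_4(3) > 5, i.e. R_4(3) ≥ 6.

Largest n = 5; hence R_4(3) > 5.


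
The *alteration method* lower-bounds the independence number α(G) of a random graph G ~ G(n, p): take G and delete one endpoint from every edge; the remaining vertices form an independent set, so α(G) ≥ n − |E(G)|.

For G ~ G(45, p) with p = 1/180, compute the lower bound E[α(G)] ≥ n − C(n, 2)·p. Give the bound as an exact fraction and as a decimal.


E[|E(G)|] = C(45, 2)·p = 990 · (1/180) = 11/2.
E[α(G)] ≥ n − E[|E(G)|] = 45 − 11/2 = 79/2.
Numerically: ≈ 39.5000.
(This is only a lower bound; the true E[α(G)] may be larger.)

E[α(G)] ≥ 79/2 ≈ 39.5000.


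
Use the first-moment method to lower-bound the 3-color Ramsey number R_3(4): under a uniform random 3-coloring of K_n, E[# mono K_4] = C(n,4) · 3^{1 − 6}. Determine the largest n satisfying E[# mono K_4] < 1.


We need C(n, 4) · 3^{1 − 6} < 1, i.e. C(n, 4) < 3^{6 − 1} = 243.
Check values of n near the boundary:
  n = 8: C(8, 4) = 70; 70 < 243? YES
  n = 9: C(9, 4) = 126; 126 < 243? YES
  n = 10: C(10, 4) = 210; 210 < 243? YES
  n = 11: C(11, 4) = 330; 330 < 243? NO
  n = 12: C(12, 4) = 495; 495 < 243? NO
The largest n with C(n, 4) < 243 is n = 10 (where E[X] = 70/81 ≈ 0.864). Hence R_3(4) > 10, i.e. R_3(4) ≥ 11.

Largest n = 10; hence R_3(4) > 10.


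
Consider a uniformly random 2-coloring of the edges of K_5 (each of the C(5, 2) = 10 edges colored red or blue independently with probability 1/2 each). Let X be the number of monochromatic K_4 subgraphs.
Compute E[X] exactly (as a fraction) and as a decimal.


Let X = Σ_S X_S over the C(5, 4) = 5 subsets S of size 4, where X_S = 1 if the K_4 on S is monochromatic.
For a fixed S, the K_4 on S has C(4, 2) = 6 edges. P[all 6 edges red] = (1/2)^6, and likewise for blue, so P[monochromatic] = 2·(1/2)^6 = 2^{1 − 6} = 1/32.
By linearity of expectation: E[X] = C(5, 4) · 2^{1 − 6} = 5 · 1/32 = 5/32.
Numerically: E[X] ≈ 0.15625.

E[X] = C(5,4)·2^(1−C(4,2)) = 5/32 ≈ 0.15625.


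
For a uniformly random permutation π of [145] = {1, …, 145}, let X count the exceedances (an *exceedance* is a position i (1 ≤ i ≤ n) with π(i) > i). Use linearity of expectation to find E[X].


Write X = Σ_{i=1}^{145} X_i, where X_i = 1_{π(i) > i}.
For each fixed i, π(i) is uniform over {1, …, 145} (marginal of a uniform permutation), so P[π(i) > i] = (n − i)/n. Summing: Σ_{i=1}^{145} (n − i)/n = (0 + 1 + … + 144)/145 = 145(145 − 1)/(2·145) = (145 − 1)/2.
Hence E[X] = Σ_{i=1}^{145} (145 − i)/145 = 72 ≈ 72.0000.

E[X] = 72 = 72.0000.


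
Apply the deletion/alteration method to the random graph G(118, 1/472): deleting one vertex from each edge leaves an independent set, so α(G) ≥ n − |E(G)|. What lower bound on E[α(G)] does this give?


E[|E(G)|] = C(118, 2)·p = 6903 · (1/472) = 117/8.
E[α(G)] ≥ n − E[|E(G)|] = 118 − 117/8 = 827/8.
Numerically: ≈ 103.375000.
(This is only a lower bound; the true E[α(G)] may be larger.)

E[α(G)] ≥ 827/8 ≈ 103.375000.


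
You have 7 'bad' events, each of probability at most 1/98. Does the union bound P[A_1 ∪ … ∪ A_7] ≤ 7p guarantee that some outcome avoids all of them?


Union bound: P[∪_{i=1}^{7} A_i] ≤ Σ_i P[A_i] ≤ 7·p = 7·(1/98) = 1/14.
Numerically: 1/14 ≈ 0.0714.
Is 1/14 < 1? YES.
Since P[∪ A_i] ≤ 1/14 < 1, the complement has P[∩ A_i^c] ≥ 1 − 1/14 = 13/14 > 0, so some outcome avoids every A_i.

7·p = 1/14 ≈ 0.0714; existence CERTIFIED by the union bound.


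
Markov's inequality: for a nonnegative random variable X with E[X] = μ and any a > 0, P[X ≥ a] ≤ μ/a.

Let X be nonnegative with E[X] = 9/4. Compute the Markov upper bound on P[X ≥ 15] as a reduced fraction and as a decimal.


μ = E[X] = 9/4, a = 15.
Markov: P[X ≥ 15] ≤ μ/a = (9/4)/15 = 3/20.
Numerically: ≈ 0.150000.
(Since a = 15 > μ = 2.250000, the bound 3/20 is < 1 and informative.)

P[X ≥ 15] ≤ 3/20 ≈ 0.150000.


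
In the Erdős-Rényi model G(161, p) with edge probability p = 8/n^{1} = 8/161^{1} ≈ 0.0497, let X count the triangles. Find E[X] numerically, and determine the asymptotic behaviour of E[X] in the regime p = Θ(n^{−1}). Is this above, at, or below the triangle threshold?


Number of potential triangles: C(161, 3) = 682640.
Each occurs with probability p³ ≈ (0.0497)³ ≈ 1.22685e-04.
By linearity: E[X] = C(161, 3)·p³ ≈ 682640 · 1.22685e-04 ≈ 83.750.
Here α = 1, so p = 8/n is exactly at the triangle threshold p ~ 1/n. Asymptotically E[X] → c³/6 = 8³/6 = 256/3 ≈ 85.333, a bounded constant. In this regime the triangle count is asymptotically Poisson(c³/6).

E[X] ≈ 83.750; in regime p = Θ(1/n^{1}) E[X] stays bounded (at the triangle threshold p ~ 1/n).


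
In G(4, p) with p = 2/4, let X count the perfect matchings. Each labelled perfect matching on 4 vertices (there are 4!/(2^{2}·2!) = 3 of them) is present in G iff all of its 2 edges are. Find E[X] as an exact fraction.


K_4 has 4!/(2^{2}·2!) = 3 labelled perfect matchings.
For each such perfect matching H, let X_H = 1 if all 2 edges of H are present in G. Then P[X_H = 1] = p^{2} = (1/2)^{2} = 1/4.
By linearity of expectation: E[X] = Σ_H E[X_H] = 3 · p^{2} = 3 · 1/4 = 3/4.
Numerically: E[X] ≈ 0.75.

E[X] = 3 · (1/2)^{2} = 3/4 ≈ 0.75.


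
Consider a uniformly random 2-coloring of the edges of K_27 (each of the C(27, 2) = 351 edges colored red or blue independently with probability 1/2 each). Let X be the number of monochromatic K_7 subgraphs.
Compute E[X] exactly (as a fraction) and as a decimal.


Let X = Σ_S X_S over the C(27, 7) = 888030 subsets S of size 7, where X_S = 1 if the K_7 on S is monochromatic.
For a fixed S, the K_7 on S has C(7, 2) = 21 edges. P[all 21 edges red] = (1/2)^21, and likewise for blue, so P[monochromatic] = 2·(1/2)^21 = 2^{1 − 21} = 1/1048576.
By linearity: E[X] = C(27, 7) · 2^{1 − 21} = 888030 · 1/1048576 = 444015/524288.
Numerically: E[X] ≈ 0.8469.

E[X] = C(27,7)·2^(1−C(7,2)) = 444015/524288 ≈ 0.8469.


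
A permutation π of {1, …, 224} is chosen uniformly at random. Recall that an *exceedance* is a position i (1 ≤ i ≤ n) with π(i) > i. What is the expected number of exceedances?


Write X = Σ_{i=1}^{224} X_i, where X_i = 1_{π(i) > i}.
For each fixed i, π(i) is uniform over {1, …, 224} (marginal of a uniform permutation), so P[π(i) > i] = (n − i)/n. Summing: Σ_{i=1}^{224} (n − i)/n = (0 + 1 + … + 223)/224 = 224(224 − 1)/(2·224) = (224 − 1)/2.
Hence E[X] = Σ_{i=1}^{224} (224 − i)/224 = 223/2 ≈ 111.5000.

E[X] = 223/2 = 111.5000.


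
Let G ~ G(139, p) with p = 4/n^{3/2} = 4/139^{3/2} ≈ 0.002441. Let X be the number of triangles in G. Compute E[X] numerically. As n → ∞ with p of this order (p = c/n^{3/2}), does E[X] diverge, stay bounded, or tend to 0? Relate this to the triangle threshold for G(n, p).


Number of potential triangles: C(139, 3) = 437989.
Each occurs with probability p³ ≈ (0.002441)³ ≈ 1.454164e-08.
By linearity: E[X] = C(139, 3)·p³ ≈ 437989 · 1.454164e-08 ≈ 0.0064.
Since α = 3/2 > 1, p = c/n^{3/2} = o(1/n) is below the triangle threshold p ~ 1/n. Asymptotically E[X] ~ (c³/6)·n^{3(1−α)} = (4³/6)·n^{-1.5} → 0, so by Markov's inequality G has no triangles w.h.p.

E[X] ≈ 0.0064; in regime p = Θ(1/n^{3/2}) E[X] tends to 0 (below the triangle threshold p ~ 1/n).


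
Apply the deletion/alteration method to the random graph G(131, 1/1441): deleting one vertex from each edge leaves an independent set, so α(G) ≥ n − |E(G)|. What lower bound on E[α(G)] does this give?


E[|E(G)|] = C(131, 2)·p = 8515 · (1/1441) = 65/11.
E[α(G)] ≥ n − E[|E(G)|] = 131 − 65/11 = 1376/11.
Numerically: ≈ 125.0909.
(This is only a lower bound; the true E[α(G)] may be larger.)

E[α(G)] ≥ 1376/11 ≈ 125.0909.


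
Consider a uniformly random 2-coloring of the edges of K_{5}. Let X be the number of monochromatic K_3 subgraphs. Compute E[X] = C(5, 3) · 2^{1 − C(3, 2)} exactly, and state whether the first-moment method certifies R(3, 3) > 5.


E[X] = C(5, 3) · 2^{1 − 3} = 10 · 2^{−2} = 10/4.
As a reduced fraction: E[X] = 5/2 ≈ 2.5000000.
Is E[X] < 1? NO.
Since E[X] ≥ 1, the first-moment bound is inconclusive at n = 5; it does NOT by itself certify R(3, 3) > 5.

E[X] = 5/2 ≈ 2.5000000; E[X] ≥ 1; first-moment method inconclusive here.


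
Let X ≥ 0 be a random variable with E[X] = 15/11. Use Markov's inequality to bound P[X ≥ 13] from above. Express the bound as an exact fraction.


μ = E[X] = 15/11, a = 13.
Markov: P[X ≥ 13] ≤ μ/a = (15/11)/13 = 15/143.
Numerically: ≈ 0.105.
(Since a = 13 > μ = 1.364, the bound 15/143 is < 1 and informative.)

P[X ≥ 13] ≤ 15/143 ≈ 0.105.


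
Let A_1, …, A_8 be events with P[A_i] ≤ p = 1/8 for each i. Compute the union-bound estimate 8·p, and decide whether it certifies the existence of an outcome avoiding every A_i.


Union bound: P[∪_{i=1}^{8} A_i] ≤ Σ_i P[A_i] ≤ 8·p = 8·(1/8) = 1.
Numerically: 1 ≈ 1.00000.
Is 1 < 1? NO.
Since the bound 1 is ≥ 1, the union bound is uninformative here; it does NOT by itself certify existence.

8·p = 1 ≈ 1.00000; existence NOT certified by the union bound.


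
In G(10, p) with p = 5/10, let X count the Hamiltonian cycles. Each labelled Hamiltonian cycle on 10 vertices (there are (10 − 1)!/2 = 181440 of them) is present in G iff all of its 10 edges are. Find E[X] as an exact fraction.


K_10 has (10 − 1)!/2 = 181440 labelled Hamiltonian cycles.
For each such Hamiltonian cycle H, let X_H = 1 if all 10 edges of H are present in G. Then P[X_H = 1] = p^{10} = (1/2)^{10} = 1/1024.
Summing the indicators: E[X] = Σ_H E[X_H] = 181440 · p^{10} = 181440 · 1/1024 = 2835/16.
Numerically: E[X] ≈ 177.

E[X] = 181440 · (1/2)^{10} = 2835/16 ≈ 177.


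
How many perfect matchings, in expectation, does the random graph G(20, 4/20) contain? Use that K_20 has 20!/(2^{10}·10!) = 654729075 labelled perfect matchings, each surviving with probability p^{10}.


K_20 has 20!/(2^{10}·10!) = 654729075 labelled perfect matchings.
For each such perfect matching H, let X_H = 1 if all 10 edges of H are present in G. Then P[X_H = 1] = p^{10} = (1/5)^{10} = 1/9765625.
Summing the indicators: E[X] = Σ_H E[X_H] = 654729075 · p^{10} = 654729075 · 1/9765625 = 26189163/390625.
Numerically: E[X] ≈ 67.0443.

E[X] = 654729075 · (1/5)^{10} = 26189163/390625 ≈ 67.0443.


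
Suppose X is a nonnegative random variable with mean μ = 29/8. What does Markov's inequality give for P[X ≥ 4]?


μ = E[X] = 29/8, a = 4.
Markov: P[X ≥ 4] ≤ μ/a = (29/8)/4 = 29/32.
Numerically: ≈ 0.906.
(Since a = 4 > μ = 3.625, the bound 29/32 is < 1 and informative.)

P[X ≥ 4] ≤ 29/32 ≈ 0.906.


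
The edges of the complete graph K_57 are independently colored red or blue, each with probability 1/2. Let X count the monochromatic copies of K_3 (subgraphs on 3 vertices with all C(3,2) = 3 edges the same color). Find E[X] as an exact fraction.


Let X = Σ_S X_S over the C(57, 3) = 29260 subsets S of size 3, where X_S = 1 if the K_3 on S is monochromatic.
For a fixed S, the K_3 on S has C(3, 2) = 3 edges. P[all 3 edges red] = (1/2)^3, and likewise for blue, so P[monochromatic] = 2·(1/2)^3 = 2^{1 − 3} = 1/4.
By linearity of expectation: E[X] = C(57, 3) · 2^{1 − 3} = 29260 · 1/4 = 7315.
Numerically: E[X] ≈ 7315.000000.

E[X] = C(57,3)·2^(1−C(3,2)) = 7315 ≈ 7315.000000.


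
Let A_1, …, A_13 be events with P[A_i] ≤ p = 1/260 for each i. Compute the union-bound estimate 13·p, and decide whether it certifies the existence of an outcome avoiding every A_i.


Union bound: P[∪_{i=1}^{13} A_i] ≤ Σ_i P[A_i] ≤ 13·p = 13·(1/260) = 1/20.
Numerically: 1/20 ≈ 0.0500.
Is 1/20 < 1? YES.
Since P[∪ A_i] ≤ 1/20 < 1, the complement has P[∩ A_i^c] ≥ 1 − 1/20 = 19/20 > 0, so some outcome avoids every A_i.

13·p = 1/20 ≈ 0.0500; existence CERTIFIED by the union bound.


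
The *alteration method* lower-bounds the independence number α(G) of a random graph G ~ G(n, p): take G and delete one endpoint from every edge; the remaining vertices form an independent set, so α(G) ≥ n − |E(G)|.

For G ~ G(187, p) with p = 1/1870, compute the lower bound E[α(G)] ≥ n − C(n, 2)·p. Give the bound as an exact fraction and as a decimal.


E[|E(G)|] = C(187, 2)·p = 17391 · (1/1870) = 93/10.
E[α(G)] ≥ n − E[|E(G)|] = 187 − 93/10 = 1777/10.
Numerically: ≈ 177.70000.
(This is only a lower bound; the true E[α(G)] may be larger.)

E[α(G)] ≥ 1777/10 ≈ 177.70000.


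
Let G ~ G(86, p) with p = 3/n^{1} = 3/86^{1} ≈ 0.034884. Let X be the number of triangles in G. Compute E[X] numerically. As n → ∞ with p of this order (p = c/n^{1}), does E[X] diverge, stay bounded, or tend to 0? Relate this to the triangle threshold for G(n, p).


Number of potential triangles: C(86, 3) = 102340.
Each occurs with probability p³ ≈ (0.034884)³ ≈ 4.2449093e-05.
By linearity: E[X] = C(86, 3)·p³ ≈ 102340 · 4.2449093e-05 ≈ 4.34424.
Here α = 1, so p = 3/n is exactly at the triangle threshold p ~ 1/n. Asymptotically E[X] → c³/6 = 3³/6 = 9/2 ≈ 4.50000, a bounded constant. In this regime the triangle count is asymptotically Poisson(c³/6).

E[X] ≈ 4.34424; in regime p = Θ(1/n^{1}) E[X] stays bounded (at the triangle threshold p ~ 1/n).


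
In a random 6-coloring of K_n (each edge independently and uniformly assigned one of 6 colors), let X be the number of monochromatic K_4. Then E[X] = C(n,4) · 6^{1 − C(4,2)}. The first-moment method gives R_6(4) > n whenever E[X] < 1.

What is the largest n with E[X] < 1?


We need C(n, 4) · 6^{1 − 6} < 1, i.e. C(n, 4) < 6^{6 − 1} = 7776.
Check values of n near the boundary:
  n = 16: C(16, 4) = 1820; 1820 < 7776? YES
  n = 17: C(17, 4) = 2380; 2380 < 7776? YES
  n = 18: C(18, 4) = 3060; 3060 < 7776? YES
  n = 19: C(19, 4) = 3876; 3876 < 7776? YES
  n = 20: C(20, 4) = 4845; 4845 < 7776? YES
  n = 21: C(21, 4) = 5985; 5985 < 7776? YES
  n = 22: C(22, 4) = 7315; 7315 < 7776? YES
  n = 23: C(23, 4) = 8855; 8855 < 7776? NO
  n = 24: C(24, 4) = 10626; 10626 < 7776? NO
The largest n with C(n, 4) < 7776 is n = 22 (where E[X] = 7315/7776 ≈ 0.941). Hence R_6(4) > 22, i.e. R_6(4) ≥ 23.

Largest n = 22; hence R_6(4) > 22.


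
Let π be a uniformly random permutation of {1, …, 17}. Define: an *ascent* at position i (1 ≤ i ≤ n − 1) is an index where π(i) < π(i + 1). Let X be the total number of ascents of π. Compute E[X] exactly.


Write X = Σ X_I over i = 1, …, 16, with X_I the indicator of one ascent.
There are 16 indicators.
For each fixed i, the pair (π(i), π(i+1)) is a uniformly random ordered pair of distinct values from {1, …, 17}; by symmetry P[π(i) < π(i+1)] = 1/2.
By linearity: E[X] = 16 · (1/2) = (17 − 1) · (1/2) = 8 ≈ 8.000000.

E[X] = 8 = 8.000000.


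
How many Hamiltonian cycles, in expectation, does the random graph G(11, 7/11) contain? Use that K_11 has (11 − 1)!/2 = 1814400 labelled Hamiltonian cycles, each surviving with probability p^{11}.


K_11 has (11 − 1)!/2 = 1814400 labelled Hamiltonian cycles.
For each such Hamiltonian cycle H, let X_H = 1 if all 11 edges of H are present in G. Then P[X_H = 1] = p^{11} = (7/11)^{11} = 1977326743/285311670611.
By linearity of expectation: E[X] = Σ_H E[X_H] = 1814400 · p^{11} = 1814400 · 1977326743/285311670611 = 3587661642499200/285311670611.
Numerically: E[X] ≈ 12575.

E[X] = 1814400 · (7/11)^{11} = 3587661642499200/285311670611 ≈ 12575.


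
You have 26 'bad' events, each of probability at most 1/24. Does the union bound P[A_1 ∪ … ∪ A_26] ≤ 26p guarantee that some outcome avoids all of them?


Union bound: P[∪_{i=1}^{26} A_i] ≤ Σ_i P[A_i] ≤ 26·p = 26·(1/24) = 13/12.
Numerically: 13/12 ≈ 1.0833.
Is 13/12 < 1? NO.
Since the bound 13/12 is ≥ 1, the union bound is uninformative here; it does NOT by itself certify existence.

26·p = 13/12 ≈ 1.0833; existence NOT certified by the union bound.


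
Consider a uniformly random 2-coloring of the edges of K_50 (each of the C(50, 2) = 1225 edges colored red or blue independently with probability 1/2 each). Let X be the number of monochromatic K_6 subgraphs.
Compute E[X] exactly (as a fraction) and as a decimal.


Let X = Σ_S X_S over the C(50, 6) = 15890700 subsets S of size 6, where X_S = 1 if the K_6 on S is monochromatic.
For a fixed S, the K_6 on S has C(6, 2) = 15 edges. P[all 15 edges red] = (1/2)^15, and likewise for blue, so P[monochromatic] = 2·(1/2)^15 = 2^{1 − 15} = 1/16384.
Summing: E[X] = C(50, 6) · 2^{1 − 15} = 15890700 · 1/16384 = 3972675/4096.
Numerically: E[X] ≈ 969.89136.

E[X] = C(50,6)·2^(1−C(6,2)) = 3972675/4096 ≈ 969.89136.


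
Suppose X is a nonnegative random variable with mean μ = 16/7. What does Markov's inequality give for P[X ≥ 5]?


μ = E[X] = 16/7, a = 5.
Markov: P[X ≥ 5] ≤ μ/a = (16/7)/5 = 16/35.
Numerically: ≈ 0.4571.
(Since a = 5 > μ = 2.2857, the bound 16/35 is < 1 and informative.)

P[X ≥ 5] ≤ 16/35 ≈ 0.4571.


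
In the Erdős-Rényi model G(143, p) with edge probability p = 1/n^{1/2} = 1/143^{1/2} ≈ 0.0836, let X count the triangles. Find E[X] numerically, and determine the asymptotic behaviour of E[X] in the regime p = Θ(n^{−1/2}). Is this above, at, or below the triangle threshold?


Number of potential triangles: C(143, 3) = 477191.
Each occurs with probability p³ ≈ (0.0836)³ ≈ 5.84785e-04.
By linearity: E[X] = C(143, 3)·p³ ≈ 477191 · 5.84785e-04 ≈ 279.054.
Since α = 1/2 < 1, p = c/n^{1/2} ≫ 1/n is above the triangle threshold p ~ 1/n. Asymptotically E[X] ~ (c³/6)·n^{3(1−α)} = (1³/6)·n^{1.5} → ∞; triangles are abundant w.h.p.

E[X] ≈ 279.054; in regime p = Θ(1/n^{1/2}) E[X] diverges (above the triangle threshold p ~ 1/n).
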